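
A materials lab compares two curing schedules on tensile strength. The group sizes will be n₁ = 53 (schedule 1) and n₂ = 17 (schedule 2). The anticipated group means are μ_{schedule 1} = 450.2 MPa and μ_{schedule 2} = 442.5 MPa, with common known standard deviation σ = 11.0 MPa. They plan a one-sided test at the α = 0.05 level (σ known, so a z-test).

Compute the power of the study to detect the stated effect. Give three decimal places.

Power ≈ 0.807

Standardized effect: d = |μ_{schedule 1} − μ_{schedule 2}| / σ = |450.2 − 442.5| / 11.0 = 0.7000
Noncentrality parameter: δ = d / √(1/n₁ + 1/n₂) = 0.7000 / √(1/53 + 1/17) = 2.5114
Critical value for a one-sided test at α = 0.05: z_α = 1.645.
Power = P(Z > 1.645 − δ) = Φ(0.867) = 0.8069.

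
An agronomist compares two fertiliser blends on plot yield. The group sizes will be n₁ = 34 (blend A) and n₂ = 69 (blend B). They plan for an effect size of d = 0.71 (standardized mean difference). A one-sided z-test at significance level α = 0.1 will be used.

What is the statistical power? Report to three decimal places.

Noncentrality parameter: δ = d / √(1/n₁ + 1/n₂) = 0.71 / √(1/34 + 1/69) = 3.3885
Critical value for a one-sided test at α = 0.1: z_α = 1.282.
Power = P(Z > 1.282 − δ) = Φ(2.107) = 0.9824.

Power ≈ 0.982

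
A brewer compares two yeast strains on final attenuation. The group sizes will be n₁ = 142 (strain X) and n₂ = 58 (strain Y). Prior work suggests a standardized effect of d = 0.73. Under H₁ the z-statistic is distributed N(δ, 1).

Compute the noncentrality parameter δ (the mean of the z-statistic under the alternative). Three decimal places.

δ ≈ 4.685

δ = d / √(1/n₁ + 1/n₂) = 0.73 / √(1/142 + 1/58) = 4.6845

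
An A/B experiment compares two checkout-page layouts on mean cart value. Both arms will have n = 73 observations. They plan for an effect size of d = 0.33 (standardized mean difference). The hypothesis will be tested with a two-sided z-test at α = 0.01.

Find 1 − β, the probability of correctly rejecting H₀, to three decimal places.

Power ≈ 0.280

Noncentrality parameter: δ = d·√(n/2) = 0.33 × √(73/2) = 1.9937
Two-sided α = 0.01 → critical value z_{0.005} = 2.576.
Power = Φ(δ − 2.576) + Φ(−δ − 2.576) = Φ(-0.582) + Φ(-4.570) = 0.2802 + 0.0000 = 0.2802.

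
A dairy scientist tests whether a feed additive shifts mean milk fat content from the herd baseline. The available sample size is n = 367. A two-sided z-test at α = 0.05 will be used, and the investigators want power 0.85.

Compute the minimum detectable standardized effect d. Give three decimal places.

d ≈ 0.156

Required noncentrality: δ = z_{0.025} + z_{0.15} = 1.960 + 1.036 = 2.996.
(Lower-tail contribution to power is negligible for δ > 0.)
δ = d·√n ⇒ d = δ/√n = 2.996/√367 = 0.1564.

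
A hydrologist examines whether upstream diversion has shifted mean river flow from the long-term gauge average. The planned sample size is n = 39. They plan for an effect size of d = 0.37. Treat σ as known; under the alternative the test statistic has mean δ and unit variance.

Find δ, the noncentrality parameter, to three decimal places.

δ ≈ 2.311

δ = d·√n = 0.37 × √39 = 2.3106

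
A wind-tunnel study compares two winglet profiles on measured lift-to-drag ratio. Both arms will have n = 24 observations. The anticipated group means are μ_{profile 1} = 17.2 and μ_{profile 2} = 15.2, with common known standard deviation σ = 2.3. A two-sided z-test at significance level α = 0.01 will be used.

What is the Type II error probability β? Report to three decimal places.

Standardized effect: d = |μ_{profile 1} − μ_{profile 2}| / σ = |17.2 − 15.2| / 2.3 = 0.8696
Noncentrality parameter: δ = d·√(n/2) = 0.8696 × √(24/2) = 3.0123
Two-sided α = 0.01 → critical value z_{0.005} = 2.576.
Power = Φ(δ − 2.576) + Φ(−δ − 2.576) = Φ(0.436) + Φ(-5.588) = 0.6687 + 0.0000 = 0.6687.
Type II error: β = 1 − power = 1 − 0.6687 = 0.3313.

β ≈ 0.331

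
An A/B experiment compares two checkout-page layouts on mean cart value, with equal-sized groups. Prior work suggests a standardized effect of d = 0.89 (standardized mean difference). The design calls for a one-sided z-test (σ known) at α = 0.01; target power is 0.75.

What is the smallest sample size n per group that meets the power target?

For power 0.75 need Φ(δ − z_{0.01}) = 0.75, so δ = z_{0.01} + z_{0.25} = 2.326 + 0.674 = 3.001.
δ = d·√(n/2) ⇒ n = 2(δ/d)² = 2 × (3.001 / 0.89)² = 22.74.
Rounding up, n = 23 per group.

n = 23 per group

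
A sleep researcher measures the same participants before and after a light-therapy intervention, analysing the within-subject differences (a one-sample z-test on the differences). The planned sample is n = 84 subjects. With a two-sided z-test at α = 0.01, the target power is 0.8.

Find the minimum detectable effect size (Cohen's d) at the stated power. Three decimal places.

d ≈ 0.373

Required noncentrality: δ = z_{0.005} + z_{0.20} = 2.576 + 0.842 = 3.417.
(The second rejection-region term Φ(−δ − z_{α/2}) is negligible and dropped.)
δ = d·√n ⇒ d = δ/√n = 3.417/√84 = 0.3729.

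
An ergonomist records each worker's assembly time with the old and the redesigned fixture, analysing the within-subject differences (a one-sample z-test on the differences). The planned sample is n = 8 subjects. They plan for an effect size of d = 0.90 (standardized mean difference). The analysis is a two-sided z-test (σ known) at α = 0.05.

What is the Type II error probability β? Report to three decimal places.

β ≈ 0.279

Noncentrality parameter: δ = d·√n = 0.90 × √8 = 2.5456
Critical value for a two-sided test at α = 0.05: z_{α/2} = 1.960.
Power = Φ(δ − 1.960) + Φ(−δ − 1.960) = Φ(0.586) + Φ(-4.506) = 0.7209 + 0.0000 = 0.7209.
Type II error: β = 1 − power = 1 − 0.7209 = 0.2791.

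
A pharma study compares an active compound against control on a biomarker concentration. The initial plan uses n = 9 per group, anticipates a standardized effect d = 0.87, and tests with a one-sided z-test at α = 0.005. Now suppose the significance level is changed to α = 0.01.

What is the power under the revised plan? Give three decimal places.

δ = d·√(n/2) = 0.87 × √(9/2) = 1.8455 (unchanged). New critical value: z_{0.01} = 2.326.
Revised power = Φ(δ − 2.326) = Φ(-0.481) = 0.3153.

Power ≈ 0.315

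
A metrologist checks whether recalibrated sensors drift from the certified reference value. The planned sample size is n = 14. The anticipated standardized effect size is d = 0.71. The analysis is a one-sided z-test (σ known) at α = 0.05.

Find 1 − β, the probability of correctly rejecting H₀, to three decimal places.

Noncentrality parameter: δ = d·√n = 0.71 × √14 = 2.6566
One-sided α = 0.05 → critical value z_{0.05} = 1.645.
Power = Φ(δ − 1.645) = Φ(1.012) = 0.8442.

Power ≈ 0.844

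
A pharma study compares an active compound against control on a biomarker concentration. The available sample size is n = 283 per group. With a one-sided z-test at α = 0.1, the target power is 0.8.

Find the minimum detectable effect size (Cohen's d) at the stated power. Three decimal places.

Need Φ(δ − 1.282) = 0.8, so δ = 1.282 + 0.842 = 2.123.
δ = d·√(n/2) ⇒ d = δ/√(n/2) = 2.123/√(283/2) = 0.1785.

d ≈ 0.178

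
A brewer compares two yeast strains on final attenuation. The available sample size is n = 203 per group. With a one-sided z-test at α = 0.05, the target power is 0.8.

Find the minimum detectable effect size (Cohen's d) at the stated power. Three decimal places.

d ≈ 0.247

Required noncentrality: δ = z_{0.05} + z_{0.20} = 1.645 + 0.842 = 2.486.
δ = d·√(n/2) ⇒ d = δ/√(n/2) = 2.486/√(203/2) = 0.2468.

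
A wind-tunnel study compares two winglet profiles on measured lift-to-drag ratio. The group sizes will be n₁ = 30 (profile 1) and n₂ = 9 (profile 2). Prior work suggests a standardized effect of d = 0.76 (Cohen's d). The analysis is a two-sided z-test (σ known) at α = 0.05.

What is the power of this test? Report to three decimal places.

Noncentrality parameter: δ = d / √(1/n₁ + 1/n₂) = 0.76 / √(1/30 + 1/9) = 1.9997
Critical value for a two-sided test at α = 0.05: z_{α/2} = 1.960.
Power = Φ(δ − 1.960) + Φ(−δ − 1.960) = Φ(0.040) + Φ(-3.960) = 0.5158 + 0.0000 = 0.5159.

Power ≈ 0.516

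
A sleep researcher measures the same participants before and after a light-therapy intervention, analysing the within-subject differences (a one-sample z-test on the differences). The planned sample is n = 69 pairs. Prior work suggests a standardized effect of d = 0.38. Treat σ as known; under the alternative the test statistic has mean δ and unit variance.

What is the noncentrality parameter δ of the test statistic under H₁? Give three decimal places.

δ ≈ 3.157

δ = d·√n = 0.38 × √69 = 3.1565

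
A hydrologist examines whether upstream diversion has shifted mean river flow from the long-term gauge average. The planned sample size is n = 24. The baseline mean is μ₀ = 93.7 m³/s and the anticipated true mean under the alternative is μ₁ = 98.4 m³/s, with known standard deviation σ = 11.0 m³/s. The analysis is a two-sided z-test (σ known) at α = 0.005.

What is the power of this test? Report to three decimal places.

Power ≈ 0.238

Standardized effect: d = |μ₁ − μ₀| / σ = |98.4 − 93.7| / 11.0 = 0.4273
Noncentrality parameter: δ = d·√n = 0.4273 × √24 = 2.0932
Two-sided α = 0.005 → critical value z_{0.0025} = 2.807.
Power = Φ(δ − 2.807) + Φ(−δ − 2.807) = Φ(-0.714) + Φ(-4.900) = 0.2377 + 0.0000 = 0.2377.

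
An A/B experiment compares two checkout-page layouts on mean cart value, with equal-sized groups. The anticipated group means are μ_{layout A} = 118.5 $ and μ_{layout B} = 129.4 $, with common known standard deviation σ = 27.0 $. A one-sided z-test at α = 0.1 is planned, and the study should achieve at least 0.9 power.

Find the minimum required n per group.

Standardized effect: d = |μ_{layout A} − μ_{layout B}| / σ = |118.5 − 129.4| / 27.0 = 0.4037
For power 0.9 need Φ(δ − z_{0.1}) = 0.9, so δ = z_{0.1} + z_{0.10} = 1.282 + 1.282 = 2.563.
δ = d·√(n/2) ⇒ n = 2(δ/d)² = 2 × (2.563 / 0.4037)² = 80.62.
Round up to the next whole unit.

n = 81 per group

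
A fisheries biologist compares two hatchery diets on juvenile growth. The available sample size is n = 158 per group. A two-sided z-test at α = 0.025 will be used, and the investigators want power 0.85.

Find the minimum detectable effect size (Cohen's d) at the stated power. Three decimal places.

d ≈ 0.369

Required noncentrality: δ = z_{0.0125} + z_{0.15} = 2.241 + 1.036 = 3.278.
(Lower-tail contribution to power is negligible for δ > 0.)
δ = d·√(n/2) ⇒ d = δ/√(n/2) = 3.278/√(158/2) = 0.3688.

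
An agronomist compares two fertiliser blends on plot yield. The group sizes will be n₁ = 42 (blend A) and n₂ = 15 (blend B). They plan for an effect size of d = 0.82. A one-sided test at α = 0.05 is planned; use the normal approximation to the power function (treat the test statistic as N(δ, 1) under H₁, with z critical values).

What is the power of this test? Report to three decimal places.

Power ≈ 0.860

Noncentrality parameter: λ = d / √(1/n₁ + 1/n₂) = 0.82 / √(1/42 + 1/15) = 2.7261
One-sided α = 0.05 → critical value z_{0.05} = 1.645.
Power = Φ(λ − 1.645) = Φ(1.081) = 0.8602.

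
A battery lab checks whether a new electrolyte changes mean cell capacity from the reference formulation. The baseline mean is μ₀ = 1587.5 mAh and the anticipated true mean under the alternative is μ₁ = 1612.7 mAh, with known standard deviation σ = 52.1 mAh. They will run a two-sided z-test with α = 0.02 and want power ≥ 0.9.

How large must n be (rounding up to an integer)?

Standardized effect: d = |μ₁ − μ₀| / σ = |1612.7 − 1587.5| / 52.1 = 0.4837
Set Φ(δ − 2.326) = 0.9; then δ − 2.326 = Φ⁻¹(0.9) = 1.282, giving δ = 3.608.
(The Φ(−δ − z_{α/2}) term is vanishingly small for δ > 0 and is dropped in the standard sample-size formula.)
δ = d·√n ⇒ n = (δ/d)² = (3.608 / 0.4837)² = 55.64.
Round up to the next whole unit.

n = 56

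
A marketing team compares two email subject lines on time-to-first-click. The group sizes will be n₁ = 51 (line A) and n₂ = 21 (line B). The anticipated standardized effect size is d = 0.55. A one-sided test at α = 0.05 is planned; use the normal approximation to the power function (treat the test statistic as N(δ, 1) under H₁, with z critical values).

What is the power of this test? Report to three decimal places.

Power ≈ 0.683

Noncentrality parameter: δ = d / √(1/n₁ + 1/n₂) = 0.55 / √(1/51 + 1/21) = 2.1212
One-sided α = 0.05 → critical value z_{0.05} = 1.645.
Power = P(Z > 1.645 − δ) = Φ(0.476) = 0.6831.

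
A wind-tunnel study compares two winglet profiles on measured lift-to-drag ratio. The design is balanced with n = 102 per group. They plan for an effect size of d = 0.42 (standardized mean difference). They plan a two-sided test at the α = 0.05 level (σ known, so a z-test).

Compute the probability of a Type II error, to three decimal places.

Noncentrality parameter: δ = d·√(n/2) = 0.42 × √(102/2) = 2.9994
Critical value for a two-sided test at α = 0.05: z_{α/2} = 1.960.
Power = Φ(δ − 1.960) + Φ(−δ − 1.960) = Φ(1.039) + Φ(-4.959) = 0.8507 + 0.0000 = 0.8507.
Type II error: β = 1 − power = 1 − 0.8507 = 0.1493.

β ≈ 0.149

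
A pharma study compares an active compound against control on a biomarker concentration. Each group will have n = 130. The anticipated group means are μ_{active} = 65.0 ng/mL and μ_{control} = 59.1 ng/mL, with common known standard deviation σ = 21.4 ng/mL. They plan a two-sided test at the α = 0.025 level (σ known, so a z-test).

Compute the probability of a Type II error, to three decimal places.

β ≈ 0.507

Standardized effect: d = |μ_{active} − μ_{control}| / σ = |65.0 − 59.1| / 21.4 = 0.2757
Noncentrality parameter: δ = d·√(n/2) = 0.2757 × √(130/2) = 2.2228
Critical value for a two-sided test at α = 0.025: z_{α/2} = 2.241.
Power = Φ(δ − 2.241) + Φ(−δ − 2.241) = Φ(-0.019) + Φ(-4.464) = 0.4926 + 0.0000 = 0.4926.
Type II error: β = 1 − power = 1 − 0.4926 = 0.5074.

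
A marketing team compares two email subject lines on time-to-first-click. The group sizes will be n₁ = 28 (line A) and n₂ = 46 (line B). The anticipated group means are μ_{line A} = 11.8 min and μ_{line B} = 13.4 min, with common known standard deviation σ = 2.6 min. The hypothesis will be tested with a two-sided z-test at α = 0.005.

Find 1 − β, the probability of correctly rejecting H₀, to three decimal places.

Power ≈ 0.405

Standardized effect: d = |μ_{line A} − μ_{line B}| / σ = |11.8 − 13.4| / 2.6 = 0.6154
Noncentrality parameter: δ = d / √(1/n₁ + 1/n₂) = 0.6154 / √(1/28 + 1/46) = 2.5674
Two-sided α = 0.005 → critical value z_{0.0025} = 2.807.
Power = Φ(δ − 2.807) + Φ(−δ − 2.807) = Φ(-0.240) + Φ(-5.374) = 0.4053 + 0.0000 = 0.4053.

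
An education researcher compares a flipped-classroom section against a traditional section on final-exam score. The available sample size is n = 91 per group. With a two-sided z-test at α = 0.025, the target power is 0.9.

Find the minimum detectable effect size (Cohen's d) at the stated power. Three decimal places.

Need Φ(δ − 2.241) = 0.9, so δ = 2.241 + 1.282 = 3.523.
(Lower-tail contribution to power is negligible for δ > 0.)
δ = d·√(n/2) ⇒ d = δ/√(n/2) = 3.523/√(91/2) = 0.5223.

d ≈ 0.522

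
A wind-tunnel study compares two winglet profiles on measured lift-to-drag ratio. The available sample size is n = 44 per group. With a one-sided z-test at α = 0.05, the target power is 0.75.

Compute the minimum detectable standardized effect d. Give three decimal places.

Required noncentrality: δ = z_{0.05} + z_{0.25} = 1.645 + 0.674 = 2.319.
δ = d·√(n/2) ⇒ d = δ/√(n/2) = 2.319/√(44/2) = 0.4945.

d ≈ 0.494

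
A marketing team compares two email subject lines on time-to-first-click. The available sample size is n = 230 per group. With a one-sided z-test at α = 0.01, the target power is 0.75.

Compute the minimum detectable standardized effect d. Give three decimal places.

Required noncentrality: δ = z_{0.01} + z_{0.25} = 2.326 + 0.674 = 3.001.
δ = d·√(n/2) ⇒ d = δ/√(n/2) = 3.001/√(230/2) = 0.2798.

d ≈ 0.280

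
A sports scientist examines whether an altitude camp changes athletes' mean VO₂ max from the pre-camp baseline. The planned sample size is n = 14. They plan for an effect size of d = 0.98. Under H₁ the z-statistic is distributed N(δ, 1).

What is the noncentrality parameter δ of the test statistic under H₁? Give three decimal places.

δ ≈ 3.667

δ = d·√n = 0.98 × √14 = 3.6668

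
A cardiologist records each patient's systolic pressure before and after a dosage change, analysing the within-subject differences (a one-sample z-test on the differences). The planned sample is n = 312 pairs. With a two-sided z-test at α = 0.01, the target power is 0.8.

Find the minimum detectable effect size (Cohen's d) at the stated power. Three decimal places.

Need Φ(δ − 2.576) = 0.8, so δ = 2.576 + 0.842 = 3.417.
(The second rejection-region term Φ(−δ − z_{α/2}) is negligible and dropped.)
δ = d·√n ⇒ d = δ/√n = 3.417/√312 = 0.1935.

d ≈ 0.193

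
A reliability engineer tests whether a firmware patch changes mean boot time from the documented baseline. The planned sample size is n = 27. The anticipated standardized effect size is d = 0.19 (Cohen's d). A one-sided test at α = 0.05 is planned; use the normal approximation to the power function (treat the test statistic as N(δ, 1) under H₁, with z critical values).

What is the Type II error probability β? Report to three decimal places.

Noncentrality parameter: δ = d·√n = 0.19 × √27 = 0.9873
One-sided α = 0.05 → critical value z_{0.05} = 1.645.
Power = Φ(δ − 1.645) = Φ(-0.658) = 0.2554.
Type II error: β = 1 − power = 1 − 0.2554 = 0.7446.

β ≈ 0.745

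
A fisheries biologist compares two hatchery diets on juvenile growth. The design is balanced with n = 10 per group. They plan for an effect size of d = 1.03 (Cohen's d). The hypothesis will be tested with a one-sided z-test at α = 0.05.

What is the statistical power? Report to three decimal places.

Noncentrality parameter: δ = d·√(n/2) = 1.03 × √(10/2) = 2.3032
One-sided α = 0.05 → critical value z_{0.05} = 1.645.
Power = P(Z > 1.645 − δ) = Φ(0.658) = 0.7448.

Power ≈ 0.745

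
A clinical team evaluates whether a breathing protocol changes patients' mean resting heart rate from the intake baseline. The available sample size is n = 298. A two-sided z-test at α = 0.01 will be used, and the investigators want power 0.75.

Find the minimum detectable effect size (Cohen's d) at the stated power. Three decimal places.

d ≈ 0.188

Required noncentrality: δ = z_{0.005} + z_{0.25} = 2.576 + 0.674 = 3.250.
(Lower-tail contribution to power is negligible for δ > 0.)
δ = d·√n ⇒ d = δ/√n = 3.250/√298 = 0.1883.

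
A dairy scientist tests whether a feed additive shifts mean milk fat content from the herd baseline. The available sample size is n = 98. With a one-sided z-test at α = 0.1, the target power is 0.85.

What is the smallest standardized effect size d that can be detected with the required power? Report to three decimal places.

Required noncentrality: δ = z_{0.1} + z_{0.15} = 1.282 + 1.036 = 2.318.
δ = d·√n ⇒ d = δ/√n = 2.318/√98 = 0.2342.

d ≈ 0.234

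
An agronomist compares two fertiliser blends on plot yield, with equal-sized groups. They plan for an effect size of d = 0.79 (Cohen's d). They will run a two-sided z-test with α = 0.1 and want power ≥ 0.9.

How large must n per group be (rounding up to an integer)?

Set Φ(δ − 1.645) = 0.9; then δ − 1.645 = Φ⁻¹(0.9) = 1.282, giving δ = 2.926.
(Ignoring the negligible lower-tail rejection probability gives the usual closed-form inversion.)
δ = d·√(n/2) ⇒ n = 2(δ/d)² = 2 × (2.926 / 0.79)² = 27.44.
Round up to the next whole unit.

n = 28 per group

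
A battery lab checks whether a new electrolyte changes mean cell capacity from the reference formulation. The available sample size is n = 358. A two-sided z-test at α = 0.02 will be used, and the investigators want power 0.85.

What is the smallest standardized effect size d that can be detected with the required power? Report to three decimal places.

d ≈ 0.178

Need Φ(δ − 2.326) = 0.85, so δ = 2.326 + 1.036 = 3.363.
(Lower-tail contribution to power is negligible for δ > 0.)
δ = d·√n ⇒ d = δ/√n = 3.363/√358 = 0.1777.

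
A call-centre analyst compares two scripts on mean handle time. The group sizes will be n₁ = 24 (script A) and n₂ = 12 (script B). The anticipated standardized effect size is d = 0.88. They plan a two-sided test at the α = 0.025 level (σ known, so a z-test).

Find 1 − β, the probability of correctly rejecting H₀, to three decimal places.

Noncentrality parameter: δ = d / √(1/n₁ + 1/n₂) = 0.88 / √(1/24 + 1/12) = 2.4890
Critical value for a two-sided test at α = 0.025: z_{α/2} = 2.241.
Power = Φ(δ − 2.241) + Φ(−δ − 2.241) = Φ(0.248) + Φ(-4.730) = 0.5978 + 0.0000 = 0.5978.

Power ≈ 0.598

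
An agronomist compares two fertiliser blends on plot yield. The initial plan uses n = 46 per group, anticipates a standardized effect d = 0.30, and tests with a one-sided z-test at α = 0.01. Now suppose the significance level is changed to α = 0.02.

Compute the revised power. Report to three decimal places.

δ = d·√(n/2) = 0.30 × √(46/2) = 1.4387 (unchanged). New critical value: z_{0.02} = 2.054.
Revised power = Φ(δ − 2.054) = Φ(-0.615) = 0.2693.

Power ≈ 0.269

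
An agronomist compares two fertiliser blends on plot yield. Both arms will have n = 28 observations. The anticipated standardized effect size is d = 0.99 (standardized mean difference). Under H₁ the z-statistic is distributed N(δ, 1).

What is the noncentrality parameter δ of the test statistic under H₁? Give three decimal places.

δ = d·√(n/2) = 0.99 × √(28/2) = 3.7042

δ ≈ 3.704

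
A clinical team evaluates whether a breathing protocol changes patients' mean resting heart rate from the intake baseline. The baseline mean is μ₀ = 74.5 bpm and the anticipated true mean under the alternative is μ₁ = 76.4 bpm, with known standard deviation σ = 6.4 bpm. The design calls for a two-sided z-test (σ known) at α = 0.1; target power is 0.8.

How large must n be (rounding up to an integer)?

Standardized effect: d = |μ₁ − μ₀| / σ = |76.4 − 74.5| / 6.4 = 0.2969
For power 0.8 need Φ(δ − z_{0.05}) = 0.8, so δ = z_{0.05} + z_{0.20} = 1.645 + 0.842 = 2.486.
(The Φ(−δ − z_{α/2}) term is vanishingly small for δ > 0 and is dropped in the standard sample-size formula.)
δ = d·√n ⇒ n = (δ/d)² = (2.486 / 0.2969)² = 70.15.
Rounding up, n = 71.

n = 71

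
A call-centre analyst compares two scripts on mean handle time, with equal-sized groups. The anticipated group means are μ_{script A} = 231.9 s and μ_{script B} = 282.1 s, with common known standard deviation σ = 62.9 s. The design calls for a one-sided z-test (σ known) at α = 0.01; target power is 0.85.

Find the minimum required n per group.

n = 36 per group

Standardized effect: d = |μ_{script A} − μ_{script B}| / σ = |231.9 − 282.1| / 62.9 = 0.7981
For power 0.85 need Φ(δ − z_{0.01}) = 0.85, so δ = z_{0.01} + z_{0.15} = 2.326 + 1.036 = 3.363.
δ = d·√(n/2) ⇒ n = 2(δ/d)² = 2 × (3.363 / 0.7981)² = 35.51.
Round up to the next whole unit.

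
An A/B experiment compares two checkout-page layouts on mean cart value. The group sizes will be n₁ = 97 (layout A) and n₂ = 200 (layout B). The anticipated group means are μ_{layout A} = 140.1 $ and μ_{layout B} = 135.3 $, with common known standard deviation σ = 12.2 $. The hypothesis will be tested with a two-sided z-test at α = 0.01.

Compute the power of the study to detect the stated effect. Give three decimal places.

Power ≈ 0.727

Standardized effect: d = |μ_{layout A} − μ_{layout B}| / σ = |140.1 − 135.3| / 12.2 = 0.3934
Noncentrality parameter: δ = d / √(1/n₁ + 1/n₂) = 0.3934 / √(1/97 + 1/200) = 3.1798
Critical value for a two-sided test at α = 0.01: z_{α/2} = 2.576.
Power = Φ(δ − 2.576) + Φ(−δ − 2.576) = Φ(0.604) + Φ(-5.756) = 0.7271 + 0.0000 = 0.7271.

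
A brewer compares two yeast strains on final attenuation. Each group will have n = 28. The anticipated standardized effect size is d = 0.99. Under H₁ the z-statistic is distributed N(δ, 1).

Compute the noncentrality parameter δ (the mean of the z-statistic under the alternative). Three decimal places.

δ = d·√(n/2) = 0.99 × √(28/2) = 3.7042

δ ≈ 3.704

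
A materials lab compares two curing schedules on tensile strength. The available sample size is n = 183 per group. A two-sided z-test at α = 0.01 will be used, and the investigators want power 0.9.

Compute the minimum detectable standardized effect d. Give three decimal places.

Required noncentrality: δ = z_{0.005} + z_{0.10} = 2.576 + 1.282 = 3.857.
(Lower-tail contribution to power is negligible for δ > 0.)
δ = d·√(n/2) ⇒ d = δ/√(n/2) = 3.857/√(183/2) = 0.4033.

d ≈ 0.403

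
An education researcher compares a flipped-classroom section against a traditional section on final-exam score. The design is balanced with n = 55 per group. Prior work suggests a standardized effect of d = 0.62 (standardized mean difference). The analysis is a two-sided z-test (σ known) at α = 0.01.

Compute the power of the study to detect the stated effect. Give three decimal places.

Power ≈ 0.750

Noncentrality parameter: δ = d·√(n/2) = 0.62 × √(55/2) = 3.2513
Critical value for a two-sided test at α = 0.01: z_{α/2} = 2.576.
Power = Φ(δ − 2.576) + Φ(−δ − 2.576) = Φ(0.675) + Φ(-5.827) = 0.7503 + 0.0000 = 0.7503.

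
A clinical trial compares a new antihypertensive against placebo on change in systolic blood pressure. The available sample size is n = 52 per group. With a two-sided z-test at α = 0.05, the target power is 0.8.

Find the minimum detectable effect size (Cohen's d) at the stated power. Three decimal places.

Required noncentrality: δ = z_{0.025} + z_{0.20} = 1.960 + 0.842 = 2.802.
(Lower-tail contribution to power is negligible for δ > 0.)
δ = d·√(n/2) ⇒ d = δ/√(n/2) = 2.802/√(52/2) = 0.5494.

d ≈ 0.549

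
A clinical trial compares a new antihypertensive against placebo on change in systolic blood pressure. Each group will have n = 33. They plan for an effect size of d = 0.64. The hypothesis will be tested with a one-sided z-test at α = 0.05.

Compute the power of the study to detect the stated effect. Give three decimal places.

Noncentrality parameter: δ = d·√(n/2) = 0.64 × √(33/2) = 2.5997
One-sided α = 0.05 → critical value z_{0.05} = 1.645.
Power = P(Z > 1.645 − δ) = Φ(0.955) = 0.8302.

Power ≈ 0.830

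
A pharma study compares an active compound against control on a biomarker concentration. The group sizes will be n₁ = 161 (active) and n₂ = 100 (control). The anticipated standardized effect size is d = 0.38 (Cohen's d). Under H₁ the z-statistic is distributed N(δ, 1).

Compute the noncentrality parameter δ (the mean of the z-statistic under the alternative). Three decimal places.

The noncentrality parameter scales effect size by the design's sample-size factor: δ = d / √(1/n₁ + 1/n₂) = 0.38 / √(1/161 + 1/100) = 2.9845

δ ≈ 2.985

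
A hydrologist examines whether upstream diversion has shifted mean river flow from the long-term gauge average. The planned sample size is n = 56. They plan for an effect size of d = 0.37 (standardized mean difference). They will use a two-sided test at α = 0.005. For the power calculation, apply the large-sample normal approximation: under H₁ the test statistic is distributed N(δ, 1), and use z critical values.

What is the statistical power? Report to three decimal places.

Power ≈ 0.485

Noncentrality parameter: δ = d·√n = 0.37 × √56 = 2.7688
Critical value for a two-sided test at α = 0.005: z_{α/2} = 2.807.
Power = Φ(δ − 2.807) + Φ(−δ − 2.807) = Φ(-0.038) + Φ(-5.576) = 0.4848 + 0.0000 = 0.4848.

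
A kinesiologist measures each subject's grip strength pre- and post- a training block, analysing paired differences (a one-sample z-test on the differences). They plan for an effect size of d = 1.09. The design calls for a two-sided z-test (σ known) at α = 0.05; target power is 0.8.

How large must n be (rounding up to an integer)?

n = 7

Set Φ(δ − 1.960) = 0.8; then δ − 1.960 = Φ⁻¹(0.8) = 0.842, giving δ = 2.802.
(The Φ(−δ − z_{α/2}) term is vanishingly small for δ > 0 and is dropped in the standard sample-size formula.)
δ = d·√n ⇒ n = (δ/d)² = (2.802 / 1.09)² = 6.61.
Round up to the next whole unit.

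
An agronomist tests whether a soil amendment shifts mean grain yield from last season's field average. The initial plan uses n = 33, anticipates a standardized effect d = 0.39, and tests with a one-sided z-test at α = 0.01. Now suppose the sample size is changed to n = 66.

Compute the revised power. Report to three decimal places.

With n = 66: δ = d·√n = 0.39 × √66 = 3.1684. Critical value z_{0.01} = 2.326.
Revised power = P(Z > 2.326 − δ) = Φ(0.842) = 0.8001.

Power ≈ 0.800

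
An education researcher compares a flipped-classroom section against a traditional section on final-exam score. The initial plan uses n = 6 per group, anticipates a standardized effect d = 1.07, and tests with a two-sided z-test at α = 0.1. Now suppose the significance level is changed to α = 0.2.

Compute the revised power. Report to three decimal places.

δ = d·√(n/2) = 1.07 × √(6/2) = 1.8533 (unchanged). New critical value: z_{0.1} = 1.282.
Revised power = Φ(δ − 1.282) + Φ(−δ − 1.282) = Φ(0.572) + Φ(-3.135) = 0.7163 + 0.0009 = 0.7171.

Power ≈ 0.717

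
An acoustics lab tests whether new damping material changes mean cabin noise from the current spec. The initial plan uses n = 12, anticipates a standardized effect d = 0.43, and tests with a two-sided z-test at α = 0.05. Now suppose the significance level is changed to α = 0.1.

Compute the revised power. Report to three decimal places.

δ = d·√n = 0.43 × √12 = 1.4896 (unchanged). New critical value: z_{0.05} = 1.645.
Revised power = Φ(δ − 1.645) + Φ(−δ − 1.645) = Φ(-0.155) + Φ(-3.134) = 0.4383 + 0.0009 = 0.4392.

Power ≈ 0.439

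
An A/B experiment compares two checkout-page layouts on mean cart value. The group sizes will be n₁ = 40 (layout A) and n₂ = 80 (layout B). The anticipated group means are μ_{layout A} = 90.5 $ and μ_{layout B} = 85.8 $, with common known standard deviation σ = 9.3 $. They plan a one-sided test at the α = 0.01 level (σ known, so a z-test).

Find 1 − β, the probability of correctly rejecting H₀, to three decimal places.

Standardized effect: d = |μ_{layout A} − μ_{layout B}| / σ = |90.5 − 85.8| / 9.3 = 0.5054
Noncentrality parameter: δ = d / √(1/n₁ + 1/n₂) = 0.5054 / √(1/40 + 1/80) = 2.6098
Critical value for a one-sided test at α = 0.01: z_α = 2.326.
Power = P(Z > 2.326 − δ) = Φ(0.283) = 0.6116.

Power ≈ 0.612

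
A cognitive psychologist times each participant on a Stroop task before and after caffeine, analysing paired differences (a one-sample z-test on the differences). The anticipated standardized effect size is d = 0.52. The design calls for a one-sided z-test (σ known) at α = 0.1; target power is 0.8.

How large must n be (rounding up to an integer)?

n = 17

Set Φ(δ − 1.282) = 0.8; then δ − 1.282 = Φ⁻¹(0.8) = 0.842, giving δ = 2.123.
δ = d·√n ⇒ n = (δ/d)² = (2.123 / 0.52)² = 16.67.
Rounding up, n = 17.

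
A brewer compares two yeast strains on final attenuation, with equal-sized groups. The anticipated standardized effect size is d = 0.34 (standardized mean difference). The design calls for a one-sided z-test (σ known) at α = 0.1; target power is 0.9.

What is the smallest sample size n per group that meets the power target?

Set Φ(δ − 1.282) = 0.9; then δ − 1.282 = Φ⁻¹(0.9) = 1.282, giving δ = 2.563.
δ = d·√(n/2) ⇒ n = 2(δ/d)² = 2 × (2.563 / 0.34)² = 113.66.
Rounding up, n = 114 per group.

n = 114 per group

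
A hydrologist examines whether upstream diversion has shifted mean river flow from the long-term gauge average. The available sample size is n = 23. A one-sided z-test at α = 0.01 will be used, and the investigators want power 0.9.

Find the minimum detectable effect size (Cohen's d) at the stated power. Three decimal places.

Need Φ(δ − 2.326) = 0.9, so δ = 2.326 + 1.282 = 3.608.
δ = d·√n ⇒ d = δ/√n = 3.608/√23 = 0.7523.

d ≈ 0.752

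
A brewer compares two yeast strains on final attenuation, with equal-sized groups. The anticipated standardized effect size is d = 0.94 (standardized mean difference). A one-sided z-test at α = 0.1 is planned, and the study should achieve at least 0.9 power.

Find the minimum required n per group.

n = 15 per group

For power 0.9 need Φ(δ − z_{0.1}) = 0.9, so δ = z_{0.1} + z_{0.10} = 1.282 + 1.282 = 2.563.
δ = d·√(n/2) ⇒ n = 2(δ/d)² = 2 × (2.563 / 0.94)² = 14.87.
Rounding up, n = 15 per group.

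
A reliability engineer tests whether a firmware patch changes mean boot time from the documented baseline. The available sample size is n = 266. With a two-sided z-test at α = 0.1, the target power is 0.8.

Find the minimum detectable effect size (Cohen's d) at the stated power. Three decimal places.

Required noncentrality: δ = z_{0.05} + z_{0.20} = 1.645 + 0.842 = 2.486.
(Lower-tail contribution to power is negligible for δ > 0.)
δ = d·√n ⇒ d = δ/√n = 2.486/√266 = 0.1525.

d ≈ 0.152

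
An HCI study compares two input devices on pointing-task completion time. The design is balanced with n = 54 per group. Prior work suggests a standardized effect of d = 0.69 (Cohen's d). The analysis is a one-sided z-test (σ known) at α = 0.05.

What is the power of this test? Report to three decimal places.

Noncentrality parameter: δ = d·√(n/2) = 0.69 × √(54/2) = 3.5853
One-sided α = 0.05 → critical value z_{0.05} = 1.645.
Power = P(Z > 1.645 − δ) = Φ(1.940) = 0.9738.

Power ≈ 0.974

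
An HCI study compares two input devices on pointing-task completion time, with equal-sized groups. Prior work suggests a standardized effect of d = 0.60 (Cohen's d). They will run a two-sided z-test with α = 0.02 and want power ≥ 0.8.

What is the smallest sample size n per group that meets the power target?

n = 56 per group

For power 0.8 need Φ(δ − z_{0.01}) = 0.8, so δ = z_{0.01} + z_{0.20} = 2.326 + 0.842 = 3.168.
(For δ > 0 the lower-tail rejection region contributes negligibly to power, so the one-term inversion is standard.)
δ = d·√(n/2) ⇒ n = 2(δ/d)² = 2 × (3.168 / 0.60)² = 55.76.
Round up to the next whole unit.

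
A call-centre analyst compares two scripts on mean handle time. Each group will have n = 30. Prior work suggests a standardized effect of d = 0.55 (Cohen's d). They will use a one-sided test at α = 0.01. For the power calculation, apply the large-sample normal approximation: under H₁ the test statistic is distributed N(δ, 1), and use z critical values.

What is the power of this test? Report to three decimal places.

Noncentrality parameter: δ = d·√(n/2) = 0.55 × √(30/2) = 2.1301
One-sided α = 0.01 → critical value z_{0.01} = 2.326.
Power = P(Z > 2.326 − δ) = Φ(-0.196) = 0.4222.

Power ≈ 0.422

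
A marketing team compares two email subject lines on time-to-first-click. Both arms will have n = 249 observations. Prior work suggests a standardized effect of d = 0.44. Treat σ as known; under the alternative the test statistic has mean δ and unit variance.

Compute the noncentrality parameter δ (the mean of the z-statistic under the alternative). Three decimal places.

δ = d·√(n/2) = 0.44 × √(249/2) = 4.9095

δ ≈ 4.910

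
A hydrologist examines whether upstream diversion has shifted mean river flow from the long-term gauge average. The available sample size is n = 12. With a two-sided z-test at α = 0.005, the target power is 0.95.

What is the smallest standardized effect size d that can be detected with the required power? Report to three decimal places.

d ≈ 1.285

Need Φ(δ − 2.807) = 0.95, so δ = 2.807 + 1.645 = 4.452.
(Lower-tail contribution to power is negligible for δ > 0.)
δ = d·√n ⇒ d = δ/√n = 4.452/√12 = 1.2851.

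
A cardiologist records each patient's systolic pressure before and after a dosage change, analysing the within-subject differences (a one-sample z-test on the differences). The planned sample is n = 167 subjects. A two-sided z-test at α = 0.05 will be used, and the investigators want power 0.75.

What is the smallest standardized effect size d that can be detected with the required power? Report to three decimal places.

Required noncentrality: δ = z_{0.025} + z_{0.25} = 1.960 + 0.674 = 2.634.
(Lower-tail contribution to power is negligible for δ > 0.)
δ = d·√n ⇒ d = δ/√n = 2.634/√167 = 0.2039.

d ≈ 0.204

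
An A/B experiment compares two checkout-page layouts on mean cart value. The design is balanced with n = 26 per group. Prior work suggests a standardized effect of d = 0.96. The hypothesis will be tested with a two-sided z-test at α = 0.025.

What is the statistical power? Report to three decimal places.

Noncentrality parameter: δ = d·√(n/2) = 0.96 × √(26/2) = 3.4613
Critical value for a two-sided test at α = 0.025: z_{α/2} = 2.241.
Power = Φ(δ − 2.241) + Φ(−δ − 2.241) = Φ(1.220) + Φ(-5.703) = 0.8888 + 0.0000 = 0.8888.

Power ≈ 0.889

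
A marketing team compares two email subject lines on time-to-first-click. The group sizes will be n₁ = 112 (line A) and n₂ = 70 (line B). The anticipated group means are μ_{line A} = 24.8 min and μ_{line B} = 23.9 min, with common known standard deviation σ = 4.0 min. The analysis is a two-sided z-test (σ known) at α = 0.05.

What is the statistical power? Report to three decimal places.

Power ≈ 0.315

Standardized effect: d = |μ_{line A} − μ_{line B}| / σ = |24.8 − 23.9| / 4.0 = 0.2250
Noncentrality parameter: δ = d / √(1/n₁ + 1/n₂) = 0.2250 / √(1/112 + 1/70) = 1.4767
Two-sided α = 0.05 → critical value z_{0.025} = 1.960.
Power = Φ(δ − 1.960) + Φ(−δ − 1.960) = Φ(-0.483) + Φ(-3.437) = 0.3145 + 0.0003 = 0.3148.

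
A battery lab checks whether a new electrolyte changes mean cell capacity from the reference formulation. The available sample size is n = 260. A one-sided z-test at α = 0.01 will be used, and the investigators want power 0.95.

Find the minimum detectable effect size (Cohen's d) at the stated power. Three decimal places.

Required noncentrality: δ = z_{0.01} + z_{0.05} = 2.326 + 1.645 = 3.971.
δ = d·√n ⇒ d = δ/√n = 3.971/√260 = 0.2463.

d ≈ 0.246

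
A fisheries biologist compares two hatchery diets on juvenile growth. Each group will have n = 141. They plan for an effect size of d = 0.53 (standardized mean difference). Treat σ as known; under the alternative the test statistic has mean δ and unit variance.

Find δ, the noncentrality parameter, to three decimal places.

The noncentrality parameter scales effect size by the design's sample-size factor: δ = d·√(n/2) = 0.53 × √(141/2) = 4.4501

δ ≈ 4.450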